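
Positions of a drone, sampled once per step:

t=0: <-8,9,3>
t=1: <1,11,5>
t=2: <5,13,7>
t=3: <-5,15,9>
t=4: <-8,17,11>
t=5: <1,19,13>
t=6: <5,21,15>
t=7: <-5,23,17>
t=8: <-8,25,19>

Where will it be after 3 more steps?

The first coordinate repeats the cycle [-8, 1, 5, -5] with period 4; step 11 mod 4 = 3, giving -5.
The second coordinate changes by +2 each step, so at step 11 it is 9 + 11·(2) = 31.
The third coordinate changes by +2 each step, so at step 11 it is 3 + 11·(2) = 25.

<-5,31,25>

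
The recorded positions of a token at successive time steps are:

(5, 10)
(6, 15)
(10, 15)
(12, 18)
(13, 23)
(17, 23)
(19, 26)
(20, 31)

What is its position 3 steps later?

(27, 39)

Differencing gives (+1, +5), (+4, +0), (+2, +3), (+1, +5), (+4, +0), (+2, +3), (+1, +5). This is the pattern (+1, +5), (+4, +0), (+2, +3) repeated.
step 8: apply (+4, +0) → (24, 31)
step 9: apply (+2, +3) → (26, 34)
step 10: apply (+1, +5) → (27, 39)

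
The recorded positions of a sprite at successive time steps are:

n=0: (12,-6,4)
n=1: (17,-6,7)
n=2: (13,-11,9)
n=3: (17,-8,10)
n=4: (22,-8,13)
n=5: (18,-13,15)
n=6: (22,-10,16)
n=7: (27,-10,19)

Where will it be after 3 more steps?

Step-to-step displacements: (+5,+0,+3), (-4,-5,+2), (+4,+3,+1), (+5,+0,+3), (-4,-5,+2), (+4,+3,+1), (+5,+0,+3) — a repeating cycle of length 3.
step 8: apply (-4,-5,+2) → (23,-15,21)
step 9: apply (+4,+3,+1) → (27,-12,22)
step 10: apply (+5,+0,+3) → (32,-12,25)

(32,-12,25)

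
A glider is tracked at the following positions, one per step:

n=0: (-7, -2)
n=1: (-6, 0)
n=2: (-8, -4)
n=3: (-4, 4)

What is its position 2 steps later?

(4, 20)

Step-to-step displacements: (+1, +2), (-2, -4), (+4, +8); each is -2× the previous.
step 4: (-4, 4) + (-8, -16) → (-12, -12)
step 5: (-12, -12) + (+16, +32) → (4, 20)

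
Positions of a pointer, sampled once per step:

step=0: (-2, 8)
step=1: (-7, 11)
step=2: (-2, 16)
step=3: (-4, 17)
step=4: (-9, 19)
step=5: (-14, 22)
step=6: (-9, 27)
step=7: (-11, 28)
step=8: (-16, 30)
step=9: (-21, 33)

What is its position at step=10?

(-16, 38)

The moves between consecutive positions are (-5, +3), (+5, +5), (-2, +1), (-5, +2), (-5, +3), (+5, +5), (-2, +1), (-5, +2), (-5, +3); they repeat the 4-cycle [(-5, +3), (+5, +5), (-2, +1), (-5, +2)].
step 10: apply (+5, +5) → (-16, 38)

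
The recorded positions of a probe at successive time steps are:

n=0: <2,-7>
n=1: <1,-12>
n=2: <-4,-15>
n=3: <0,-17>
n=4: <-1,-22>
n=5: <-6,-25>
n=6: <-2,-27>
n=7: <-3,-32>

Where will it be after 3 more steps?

<-5,-42>

Step-to-step displacements: <-1,-5>, <-5,-3>, <+4,-2>, <-1,-5>, <-5,-3>, <+4,-2>, <-1,-5> — a repeating cycle of length 3.
step 8: apply <-5,-3> → <-8,-35>
step 9: apply <+4,-2> → <-4,-37>
step 10: apply <-1,-5> → <-5,-42>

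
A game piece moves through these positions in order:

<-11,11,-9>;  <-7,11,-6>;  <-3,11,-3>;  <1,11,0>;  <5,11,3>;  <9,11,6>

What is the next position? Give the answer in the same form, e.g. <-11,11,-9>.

Each step adds <+4,+0,+3> to the position.
step 6: <9,11,6> + <+4,+0,+3> → <13,11,9>

<13,11,9>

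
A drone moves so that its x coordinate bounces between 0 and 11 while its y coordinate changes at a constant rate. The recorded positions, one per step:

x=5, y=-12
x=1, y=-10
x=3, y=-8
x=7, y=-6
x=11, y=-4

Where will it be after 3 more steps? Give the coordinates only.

The x coordinate travels 4 per step and bounces off the walls at 0 and 11.
  step 5: 11 → 7
  step 6: 7 → 3
  step 7: 3 → 1
The y coordinate changes by +2 each step: at step 7 it is 2.

x=1, y=2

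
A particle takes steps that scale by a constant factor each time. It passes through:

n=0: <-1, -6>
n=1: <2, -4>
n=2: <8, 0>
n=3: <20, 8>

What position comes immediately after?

<44, 24>

Step-to-step displacements: <+3, +2>, <+6, +4>, <+12, +8>; each is 2× the previous.
step 4: <20, 8> + <+24, +16> → <44, 24>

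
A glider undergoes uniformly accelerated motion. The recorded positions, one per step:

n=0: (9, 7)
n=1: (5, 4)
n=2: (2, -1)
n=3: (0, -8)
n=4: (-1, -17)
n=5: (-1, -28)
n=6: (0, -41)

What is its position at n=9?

(9, -92)

First differences are (-4, -3), (-3, -5), (-2, -7), (-1, -9), (+0, -11), (+1, -13); their common second difference is (+1, -2) (constant acceleration).
step 7: (0, -41) + (+2, -15) → (2, -56)
step 8: (2, -56) + (+3, -17) → (5, -73)
step 9: (5, -73) + (+4, -19) → (9, -92)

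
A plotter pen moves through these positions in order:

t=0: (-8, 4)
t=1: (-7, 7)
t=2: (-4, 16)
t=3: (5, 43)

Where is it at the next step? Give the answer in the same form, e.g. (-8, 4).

Consecutive displacements (+1, +3), (+3, +9), (+9, +27) scale by a factor of 3 each step.
step 4: (5, 43) + (+27, +81) → (32, 124)

(32, 124)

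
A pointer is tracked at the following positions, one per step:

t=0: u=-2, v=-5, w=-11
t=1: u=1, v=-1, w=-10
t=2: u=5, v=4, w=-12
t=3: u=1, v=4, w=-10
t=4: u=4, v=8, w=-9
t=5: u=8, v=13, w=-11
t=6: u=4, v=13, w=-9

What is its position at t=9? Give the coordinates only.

Differencing gives (+3, +4, +1), (+4, +5, -2), (-4, +0, +2), (+3, +4, +1), (+4, +5, -2), (-4, +0, +2). This is the pattern (+3, +4, +1), (+4, +5, -2), (-4, +0, +2) repeated.
step 7: apply (+3, +4, +1) → u=7, v=17, w=-8
step 8: apply (+4, +5, -2) → u=11, v=22, w=-10
step 9: apply (-4, +0, +2) → u=7, v=22, w=-8

u=7, v=22, w=-8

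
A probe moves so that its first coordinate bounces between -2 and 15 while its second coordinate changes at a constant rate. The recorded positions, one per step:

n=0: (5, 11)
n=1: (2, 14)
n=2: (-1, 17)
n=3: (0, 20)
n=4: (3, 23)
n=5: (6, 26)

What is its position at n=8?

The first coordinate travels 3 per step and bounces off the walls at -2 and 15.
  step 6: 6 → 9
  step 7: 9 → 12
  step 8: 12 → 15
The second coordinate changes by +3 each step: at step 8 it is 35.

(15, 35)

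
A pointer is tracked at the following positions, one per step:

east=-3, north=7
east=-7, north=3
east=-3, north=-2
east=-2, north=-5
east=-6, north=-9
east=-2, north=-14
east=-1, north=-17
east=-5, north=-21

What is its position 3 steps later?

east=-4, north=-33

Step-to-step displacements: (-4,-4), (+4,-5), (+1,-3), (-4,-4), (+4,-5), (+1,-3), (-4,-4) — a repeating cycle of length 3.
step 8: apply (+4,-5) → east=-1, north=-26
step 9: apply (+1,-3) → east=0, north=-29
step 10: apply (-4,-4) → east=-4, north=-33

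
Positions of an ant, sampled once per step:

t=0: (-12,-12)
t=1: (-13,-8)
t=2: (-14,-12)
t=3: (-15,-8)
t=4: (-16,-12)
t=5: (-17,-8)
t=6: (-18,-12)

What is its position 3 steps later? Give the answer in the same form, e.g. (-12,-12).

(-21,-8)

Step-to-step displacements: (-1,+4), (-1,-4), (-1,+4), (-1,-4), (-1,+4), (-1,-4) — a repeating cycle of length 2.
step 7: apply (-1,+4) → (-19,-8)
step 8: apply (-1,-4) → (-20,-12)
step 9: apply (-1,+4) → (-21,-8)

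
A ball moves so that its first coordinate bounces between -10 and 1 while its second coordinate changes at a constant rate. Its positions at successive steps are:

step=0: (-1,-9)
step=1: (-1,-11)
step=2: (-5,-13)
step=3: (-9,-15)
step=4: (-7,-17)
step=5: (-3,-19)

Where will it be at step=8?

(-7,-25)

The first coordinate reflects between -10 and 1, moving 4 per step.
  step 6: -3 → 1
  step 7: 1 → -3
  step 8: -3 → -7
The second coordinate changes by -2 each step: at step 8 it is -25.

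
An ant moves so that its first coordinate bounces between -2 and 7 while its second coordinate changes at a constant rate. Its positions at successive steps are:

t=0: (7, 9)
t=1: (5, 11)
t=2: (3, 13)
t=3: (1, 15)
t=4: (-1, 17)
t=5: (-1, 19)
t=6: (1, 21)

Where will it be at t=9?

The first coordinate travels 2 per step and bounces off the walls at -2 and 7.
  step 7: 1 → 3
  step 8: 3 → 5
  step 9: 5 → 7
The second coordinate changes by +2 each step: at step 9 it is 27.

(7, 27)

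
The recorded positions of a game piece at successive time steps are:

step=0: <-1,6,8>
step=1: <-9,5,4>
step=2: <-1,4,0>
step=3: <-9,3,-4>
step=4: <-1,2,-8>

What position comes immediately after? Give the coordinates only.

<-9,1,-12>

First: cycles through -1, -9 every 2 steps. Step 5 lands at position 1 of the cycle → -9.
Second: linear, -1 per step → 1 at step 5.
Third: linear, -4 per step → -12 at step 5.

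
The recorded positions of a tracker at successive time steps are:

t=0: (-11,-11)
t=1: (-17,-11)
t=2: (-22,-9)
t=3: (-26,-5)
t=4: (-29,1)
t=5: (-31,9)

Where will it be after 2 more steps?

(-32,31)

First differences are (-6,+0), (-5,+2), (-4,+4), (-3,+6), (-2,+8); their common second difference is (+1,+2) (constant acceleration).
step 6: (-31,9) + (-1,+10) → (-32,19)
step 7: (-32,19) + (+0,+12) → (-32,31)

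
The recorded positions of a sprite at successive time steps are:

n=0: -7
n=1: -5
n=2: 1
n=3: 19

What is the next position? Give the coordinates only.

73

Step-to-step displacements: +2, +6, +18; each is 3× the previous.
step 4: 19 + 54 → 73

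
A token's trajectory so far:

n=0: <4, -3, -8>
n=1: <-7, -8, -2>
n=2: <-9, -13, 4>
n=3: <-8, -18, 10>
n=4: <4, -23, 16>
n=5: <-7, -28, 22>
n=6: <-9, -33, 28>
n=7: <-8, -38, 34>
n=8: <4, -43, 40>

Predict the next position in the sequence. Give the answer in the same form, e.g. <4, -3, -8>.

<-7, -48, 46>

The first coordinate repeats the cycle [4, -7, -9, -8] with period 4; step 9 mod 4 = 1, giving -7.
The second coordinate changes by -5 each step, so at step 9 it is -3 + 9·(-5) = -48.
The third coordinate changes by +6 each step, so at step 9 it is -8 + 9·(6) = 46.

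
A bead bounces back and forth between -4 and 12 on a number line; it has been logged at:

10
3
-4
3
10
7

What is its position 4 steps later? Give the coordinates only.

11

The value reflects between -4 and 12, moving 7 per step.
  step 6: 7 → 0
  step 7: 0 → -1
  step 8: -1 → 6
  step 9: 6 → 11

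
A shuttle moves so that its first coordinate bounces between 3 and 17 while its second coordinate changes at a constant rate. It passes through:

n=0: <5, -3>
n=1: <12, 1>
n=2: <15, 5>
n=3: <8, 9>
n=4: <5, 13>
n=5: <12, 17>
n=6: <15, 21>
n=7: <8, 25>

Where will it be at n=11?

The first coordinate travels 7 per step and bounces off the walls at 3 and 17.
  step 8: 8 → 5
  step 9: 5 → 12
  step 10: 12 → 15
  step 11: 15 → 8
The second coordinate changes by +4 each step: at step 11 it is 41.

<8, 41>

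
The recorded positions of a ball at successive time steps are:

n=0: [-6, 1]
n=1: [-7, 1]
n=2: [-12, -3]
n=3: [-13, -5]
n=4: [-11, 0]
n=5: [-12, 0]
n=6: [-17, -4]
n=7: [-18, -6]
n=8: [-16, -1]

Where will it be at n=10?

Step-to-step displacements: [-1, +0], [-5, -4], [-1, -2], [+2, +5], [-1, +0], [-5, -4], [-1, -2], [+2, +5] — a repeating cycle of length 4.
step 9: apply [-1, +0] → [-17, -1]
step 10: apply [-5, -4] → [-22, -5]

[-22, -5]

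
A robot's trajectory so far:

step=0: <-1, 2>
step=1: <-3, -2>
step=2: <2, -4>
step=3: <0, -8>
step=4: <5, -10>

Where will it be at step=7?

The moves between consecutive positions are <-2, -4>, <+5, -2>, <-2, -4>, <+5, -2>; they repeat the 2-cycle [<-2, -4>, <+5, -2>].
step 5: apply <-2, -4> → <3, -14>
step 6: apply <+5, -2> → <8, -16>
step 7: apply <-2, -4> → <6, -20>

<6, -20>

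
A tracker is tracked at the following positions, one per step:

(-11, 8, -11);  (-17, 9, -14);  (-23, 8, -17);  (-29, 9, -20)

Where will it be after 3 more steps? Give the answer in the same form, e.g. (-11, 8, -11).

(-47, 8, -29)

First: linear, -6 per step → -47 at step 6.
Second: cycles through 8, 9 every 2 steps. Step 6 lands at position 0 of the cycle → 8.
Third: linear, -3 per step → -29 at step 6.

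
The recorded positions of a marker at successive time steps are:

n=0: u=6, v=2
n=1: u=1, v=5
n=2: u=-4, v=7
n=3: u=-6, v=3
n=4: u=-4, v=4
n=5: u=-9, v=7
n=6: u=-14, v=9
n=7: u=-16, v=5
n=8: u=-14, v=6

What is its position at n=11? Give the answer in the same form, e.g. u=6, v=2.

Step-to-step displacements: (-5, +3), (-5, +2), (-2, -4), (+2, +1), (-5, +3), (-5, +2), (-2, -4), (+2, +1) — a repeating cycle of length 4.
step 9: apply (-5, +3) → u=-19, v=9
step 10: apply (-5, +2) → u=-24, v=11
step 11: apply (-2, -4) → u=-26, v=7

u=-26, v=7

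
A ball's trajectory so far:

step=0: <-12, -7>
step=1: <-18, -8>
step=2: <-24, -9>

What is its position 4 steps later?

<-48, -13>

Constant displacement of <-6, -1> per step.
step 3: <-24, -9> + <-6, -1> → <-30, -10>
step 4: <-30, -10> + <-6, -1> → <-36, -11>
step 5: <-36, -11> + <-6, -1> → <-42, -12>
step 6: <-42, -12> + <-6, -1> → <-48, -13>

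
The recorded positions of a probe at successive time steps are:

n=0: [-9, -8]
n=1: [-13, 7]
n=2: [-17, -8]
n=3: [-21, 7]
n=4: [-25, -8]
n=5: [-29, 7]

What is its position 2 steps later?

First: linear, -4 per step → -37 at step 7.
Second: cycles through -8, 7 every 2 steps. Step 7 lands at position 1 of the cycle → 7.

[-37, 7]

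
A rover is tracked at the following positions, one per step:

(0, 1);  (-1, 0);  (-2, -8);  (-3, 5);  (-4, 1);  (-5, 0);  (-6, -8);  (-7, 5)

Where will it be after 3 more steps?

(-10, -8)

First: linear, -1 per step → -10 at step 10.
Second: cycles through 1, 0, -8, 5 every 4 steps. Step 10 lands at position 2 of the cycle → -8.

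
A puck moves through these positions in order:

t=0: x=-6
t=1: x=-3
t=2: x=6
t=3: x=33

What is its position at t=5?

The jumps are +3, +9, +27 — a geometric progression with ratio 3.
step 4: 33 + 81 → x=114
step 5: 114 + 243 → x=357

x=357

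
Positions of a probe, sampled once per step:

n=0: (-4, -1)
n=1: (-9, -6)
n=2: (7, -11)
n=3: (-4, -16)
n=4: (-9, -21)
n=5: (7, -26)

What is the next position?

(-4, -31)

First: cycles through -4, -9, 7 every 3 steps. Step 6 lands at position 0 of the cycle → -4.
Second: linear, -5 per step → -31 at step 6.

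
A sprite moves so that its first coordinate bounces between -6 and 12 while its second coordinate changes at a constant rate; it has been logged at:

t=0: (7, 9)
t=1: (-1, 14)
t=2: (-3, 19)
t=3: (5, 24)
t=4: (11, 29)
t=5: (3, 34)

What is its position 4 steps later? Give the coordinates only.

The first coordinate travels 8 per step and bounces off the walls at -6 and 12.
  step 6: 3 → -5
  step 7: -5 → 1
  step 8: 1 → 9
  step 9: 9 → 7
The second coordinate changes by +5 each step: at step 9 it is 54.

(7, 54)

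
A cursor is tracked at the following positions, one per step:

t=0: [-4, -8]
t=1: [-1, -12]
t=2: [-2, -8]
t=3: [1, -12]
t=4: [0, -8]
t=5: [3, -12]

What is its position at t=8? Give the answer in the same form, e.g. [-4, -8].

[4, -8]

Step-to-step displacements: [+3, -4], [-1, +4], [+3, -4], [-1, +4], [+3, -4] — a repeating cycle of length 2.
step 6: apply [-1, +4] → [2, -8]
step 7: apply [+3, -4] → [5, -12]
step 8: apply [-1, +4] → [4, -8]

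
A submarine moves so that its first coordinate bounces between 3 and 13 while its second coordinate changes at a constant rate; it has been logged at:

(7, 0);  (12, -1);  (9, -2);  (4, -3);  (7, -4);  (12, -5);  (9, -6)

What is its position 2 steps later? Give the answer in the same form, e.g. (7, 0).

(7, -8)

The first coordinate travels 5 per step and bounces off the walls at 3 and 13.
  step 7: 9 → 4
  step 8: 4 → 7
The second coordinate changes by -1 each step: at step 8 it is -8.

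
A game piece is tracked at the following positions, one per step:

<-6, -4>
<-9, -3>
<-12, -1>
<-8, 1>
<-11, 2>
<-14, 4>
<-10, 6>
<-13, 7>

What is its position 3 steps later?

Differencing gives <-3, +1>, <-3, +2>, <+4, +2>, <-3, +1>, <-3, +2>, <+4, +2>, <-3, +1>. This is the pattern <-3, +1>, <-3, +2>, <+4, +2> repeated.
step 8: apply <-3, +2> → <-16, 9>
step 9: apply <+4, +2> → <-12, 11>
step 10: apply <-3, +1> → <-15, 12>

<-15, 12>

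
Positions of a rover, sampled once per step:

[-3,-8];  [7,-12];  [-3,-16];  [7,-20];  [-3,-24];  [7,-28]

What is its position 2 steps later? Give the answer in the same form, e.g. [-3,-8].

[7,-36]

First: cycles through -3, 7 every 2 steps. Step 7 lands at position 1 of the cycle → 7.
Second: linear, -4 per step → -36 at step 7.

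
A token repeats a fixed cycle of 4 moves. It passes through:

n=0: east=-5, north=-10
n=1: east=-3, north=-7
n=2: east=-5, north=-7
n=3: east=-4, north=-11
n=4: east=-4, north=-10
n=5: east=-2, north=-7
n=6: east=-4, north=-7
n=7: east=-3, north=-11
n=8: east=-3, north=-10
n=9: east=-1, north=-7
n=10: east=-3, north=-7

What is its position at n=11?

east=-2, north=-11

Step-to-step displacements: (+2,+3), (-2,+0), (+1,-4), (+0,+1), (+2,+3), (-2,+0), (+1,-4), (+0,+1), (+2,+3), (-2,+0) — a repeating cycle of length 4.
step 11: apply (+1,-4) → east=-2, north=-11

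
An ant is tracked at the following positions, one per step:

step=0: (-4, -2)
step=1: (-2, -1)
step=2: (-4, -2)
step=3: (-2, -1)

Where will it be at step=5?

Step-to-step displacements: (+2, +1), (-2, -1), (+2, +1); each is -1× the previous.
step 4: (-2, -1) + (-2, -1) → (-4, -2)
step 5: (-4, -2) + (+2, +1) → (-2, -1)

(-2, -1)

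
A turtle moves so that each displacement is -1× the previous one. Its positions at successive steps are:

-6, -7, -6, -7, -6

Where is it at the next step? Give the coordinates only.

The jumps are -1, +1, -1, +1 — a geometric progression with ratio -1.
step 5: -6 − 1 → -7

-7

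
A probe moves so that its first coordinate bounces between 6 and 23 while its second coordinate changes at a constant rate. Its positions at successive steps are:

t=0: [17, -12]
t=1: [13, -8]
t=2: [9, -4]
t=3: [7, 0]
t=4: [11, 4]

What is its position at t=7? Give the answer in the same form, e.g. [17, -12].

[23, 16]

The first coordinate reflects between 6 and 23, moving 4 per step.
  step 5: 11 → 15
  step 6: 15 → 19
  step 7: 19 → 23
The second coordinate changes by +4 each step: at step 7 it is 16.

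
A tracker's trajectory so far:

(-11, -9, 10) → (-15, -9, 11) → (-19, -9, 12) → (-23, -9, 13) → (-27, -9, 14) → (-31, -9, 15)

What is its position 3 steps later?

The position changes by (-4, +0, +1) every step.
step 6: (-31, -9, 15) + (-4, +0, +1) → (-35, -9, 16)
step 7: (-35, -9, 16) + (-4, +0, +1) → (-39, -9, 17)
step 8: (-39, -9, 17) + (-4, +0, +1) → (-43, -9, 18)

(-43, -9, 18)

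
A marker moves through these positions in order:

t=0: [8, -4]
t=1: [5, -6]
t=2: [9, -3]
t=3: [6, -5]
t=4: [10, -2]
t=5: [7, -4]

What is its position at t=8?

[12, 0]

Differencing gives [-3, -2], [+4, +3], [-3, -2], [+4, +3], [-3, -2]. This is the pattern [-3, -2], [+4, +3] repeated.
step 6: apply [+4, +3] → [11, -1]
step 7: apply [-3, -2] → [8, -3]
step 8: apply [+4, +3] → [12, 0]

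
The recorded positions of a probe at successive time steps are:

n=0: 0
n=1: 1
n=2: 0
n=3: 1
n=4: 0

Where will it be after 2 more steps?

The jumps are +1, -1, +1, -1 — a geometric progression with ratio -1.
step 5: 0 + 1 → 1
step 6: 1 − 1 → 0

0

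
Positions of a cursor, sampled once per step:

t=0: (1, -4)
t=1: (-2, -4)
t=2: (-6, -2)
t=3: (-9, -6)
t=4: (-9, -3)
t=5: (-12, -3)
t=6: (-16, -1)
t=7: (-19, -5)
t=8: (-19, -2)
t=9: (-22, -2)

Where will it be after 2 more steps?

(-29, -4)

Differencing gives (-3, +0), (-4, +2), (-3, -4), (+0, +3), (-3, +0), (-4, +2), (-3, -4), (+0, +3), (-3, +0). This is the pattern (-3, +0), (-4, +2), (-3, -4), (+0, +3) repeated.
step 10: apply (-4, +2) → (-26, 0)
step 11: apply (-3, -4) → (-29, -4)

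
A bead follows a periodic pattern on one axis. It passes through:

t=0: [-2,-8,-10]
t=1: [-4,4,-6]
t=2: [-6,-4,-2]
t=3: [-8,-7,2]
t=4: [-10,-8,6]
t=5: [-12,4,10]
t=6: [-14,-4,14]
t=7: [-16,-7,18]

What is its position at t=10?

[-22,-4,30]

The first coordinate changes by -2 each step, so at step 10 it is -2 + 10·(-2) = -22.
The second coordinate repeats the cycle [-8, 4, -4, -7] with period 4; step 10 mod 4 = 2, giving -4.
The third coordinate changes by +4 each step, so at step 10 it is -10 + 10·(4) = 30.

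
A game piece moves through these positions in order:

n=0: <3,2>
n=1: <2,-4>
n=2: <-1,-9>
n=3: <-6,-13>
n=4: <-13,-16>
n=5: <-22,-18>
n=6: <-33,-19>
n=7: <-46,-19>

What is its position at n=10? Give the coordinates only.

First differences are <-1,-6>, <-3,-5>, <-5,-4>, <-7,-3>, <-9,-2>, <-11,-1>, <-13,+0>; their common second difference is <-2,+1> (constant acceleration).
step 8: <-46,-19> + <-15,+1> → <-61,-18>
step 9: <-61,-18> + <-17,+2> → <-78,-16>
step 10: <-78,-16> + <-19,+3> → <-97,-13>

<-97,-13>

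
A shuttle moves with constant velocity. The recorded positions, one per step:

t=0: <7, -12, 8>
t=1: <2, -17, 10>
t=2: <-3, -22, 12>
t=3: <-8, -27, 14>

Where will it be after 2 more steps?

Constant displacement of <-5, -5, +2> per step.
step 4: <-8, -27, 14> + <-5, -5, +2> → <-13, -32, 16>
step 5: <-13, -32, 16> + <-5, -5, +2> → <-18, -37, 18>

<-18, -37, 18>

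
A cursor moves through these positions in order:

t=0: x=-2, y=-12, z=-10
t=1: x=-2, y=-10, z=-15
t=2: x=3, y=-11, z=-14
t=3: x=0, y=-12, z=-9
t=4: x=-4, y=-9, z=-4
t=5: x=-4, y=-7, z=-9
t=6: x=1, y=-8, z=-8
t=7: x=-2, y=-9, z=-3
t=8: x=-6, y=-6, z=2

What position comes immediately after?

The moves between consecutive positions are (+0, +2, -5), (+5, -1, +1), (-3, -1, +5), (-4, +3, +5), (+0, +2, -5), (+5, -1, +1), (-3, -1, +5), (-4, +3, +5); they repeat the 4-cycle [(+0, +2, -5), (+5, -1, +1), (-3, -1, +5), (-4, +3, +5)].
step 9: apply (+0, +2, -5) → x=-6, y=-4, z=-3

x=-6, y=-4, z=-3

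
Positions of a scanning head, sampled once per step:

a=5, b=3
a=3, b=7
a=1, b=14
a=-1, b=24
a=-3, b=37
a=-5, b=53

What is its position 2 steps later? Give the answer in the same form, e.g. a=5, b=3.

Successive displacements: (-2, +4), (-2, +7), (-2, +10), (-2, +13), (-2, +16) — each changes by (+0, +3).
step 6: a=-5, b=53 + (-2, +19) → a=-7, b=72
step 7: a=-7, b=72 + (-2, +22) → a=-9, b=94

a=-9, b=94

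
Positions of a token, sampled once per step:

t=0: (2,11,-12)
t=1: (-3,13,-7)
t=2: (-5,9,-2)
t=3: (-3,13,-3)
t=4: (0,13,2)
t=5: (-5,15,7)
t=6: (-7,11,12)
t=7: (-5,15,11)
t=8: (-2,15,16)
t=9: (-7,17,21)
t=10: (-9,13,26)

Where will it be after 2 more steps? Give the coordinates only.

Step-to-step displacements: (-5,+2,+5), (-2,-4,+5), (+2,+4,-1), (+3,+0,+5), (-5,+2,+5), (-2,-4,+5), (+2,+4,-1), (+3,+0,+5), (-5,+2,+5), (-2,-4,+5) — a repeating cycle of length 4.
step 11: apply (+2,+4,-1) → (-7,17,25)
step 12: apply (+3,+0,+5) → (-4,17,30)

(-4,17,30)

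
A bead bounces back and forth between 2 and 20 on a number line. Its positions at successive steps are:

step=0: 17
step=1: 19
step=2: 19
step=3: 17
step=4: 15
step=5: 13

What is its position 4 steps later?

The value travels 2 per step and bounces off the walls at 2 and 20.
  step 6: 13 → 11
  step 7: 11 → 9
  step 8: 9 → 7
  step 9: 7 → 5

5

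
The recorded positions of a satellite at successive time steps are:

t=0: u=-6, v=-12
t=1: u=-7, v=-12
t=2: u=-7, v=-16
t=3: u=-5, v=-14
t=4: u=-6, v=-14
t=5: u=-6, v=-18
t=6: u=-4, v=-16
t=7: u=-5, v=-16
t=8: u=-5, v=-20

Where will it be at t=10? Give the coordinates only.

Step-to-step displacements: (-1, +0), (+0, -4), (+2, +2), (-1, +0), (+0, -4), (+2, +2), (-1, +0), (+0, -4) — a repeating cycle of length 3.
step 9: apply (+2, +2) → u=-3, v=-18
step 10: apply (-1, +0) → u=-4, v=-18

u=-4, v=-18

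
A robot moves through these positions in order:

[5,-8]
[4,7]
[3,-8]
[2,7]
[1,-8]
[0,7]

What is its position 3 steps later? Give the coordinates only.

[-3,-8]

The first coordinate changes by -1 each step, so at step 8 it is 5 + 8·(-1) = -3.
The second coordinate repeats the cycle [-8, 7] with period 2; step 8 mod 2 = 0, giving -8.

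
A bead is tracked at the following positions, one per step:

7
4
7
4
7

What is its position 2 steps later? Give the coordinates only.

7

Step-to-step displacements: -3, +3, -3, +3; each is -1× the previous.
step 5: 7 − 3 → 4
step 6: 4 + 3 → 7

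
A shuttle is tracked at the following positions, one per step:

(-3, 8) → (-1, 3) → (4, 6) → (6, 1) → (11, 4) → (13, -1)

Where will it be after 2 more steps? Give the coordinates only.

Step-to-step displacements: (+2, -5), (+5, +3), (+2, -5), (+5, +3), (+2, -5) — a repeating cycle of length 2.
step 6: apply (+5, +3) → (18, 2)
step 7: apply (+2, -5) → (20, -3)

(20, -3)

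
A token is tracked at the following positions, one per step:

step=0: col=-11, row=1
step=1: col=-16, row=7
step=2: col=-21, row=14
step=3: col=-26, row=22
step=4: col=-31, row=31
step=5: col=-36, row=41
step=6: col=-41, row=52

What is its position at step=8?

First differences are (-5, +6), (-5, +7), (-5, +8), (-5, +9), (-5, +10), (-5, +11); their common second difference is (+0, +1) (constant acceleration).
step 7: col=-41, row=52 + (-5, +12) → col=-46, row=64
step 8: col=-46, row=64 + (-5, +13) → col=-51, row=77

col=-51, row=77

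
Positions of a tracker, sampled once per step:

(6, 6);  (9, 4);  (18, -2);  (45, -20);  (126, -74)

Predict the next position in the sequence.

Consecutive displacements (+3, -2), (+9, -6), (+27, -18), (+81, -54) scale by a factor of 3 each step.
step 5: (126, -74) + (+243, -162) → (369, -236)

(369, -236)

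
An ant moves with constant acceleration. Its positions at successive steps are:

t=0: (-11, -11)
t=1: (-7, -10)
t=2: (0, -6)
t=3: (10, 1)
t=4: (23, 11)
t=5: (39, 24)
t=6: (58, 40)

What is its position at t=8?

(105, 81)

First differences are (+4, +1), (+7, +4), (+10, +7), (+13, +10), (+16, +13), (+19, +16); their common second difference is (+3, +3) (constant acceleration).
step 7: (58, 40) + (+22, +19) → (80, 59)
step 8: (80, 59) + (+25, +22) → (105, 81)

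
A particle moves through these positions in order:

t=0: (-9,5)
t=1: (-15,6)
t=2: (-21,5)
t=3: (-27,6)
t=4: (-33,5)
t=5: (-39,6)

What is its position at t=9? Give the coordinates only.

First: linear, -6 per step → -63 at step 9.
Second: cycles through 5, 6 every 2 steps. Step 9 lands at position 1 of the cycle → 6.

(-63,6)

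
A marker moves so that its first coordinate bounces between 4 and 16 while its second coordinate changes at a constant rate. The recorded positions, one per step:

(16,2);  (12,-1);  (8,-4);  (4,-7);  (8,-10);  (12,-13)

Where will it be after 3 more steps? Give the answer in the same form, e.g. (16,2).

(8,-22)

The first coordinate travels 4 per step and bounces off the walls at 4 and 16.
  step 6: 12 → 16
  step 7: 16 → 12
  step 8: 12 → 8
The second coordinate changes by -3 each step: at step 8 it is -22.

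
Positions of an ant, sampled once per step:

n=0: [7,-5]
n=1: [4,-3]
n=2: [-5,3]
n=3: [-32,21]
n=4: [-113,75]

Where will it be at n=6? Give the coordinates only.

[-1085,723]

Step-to-step displacements: [-3,+2], [-9,+6], [-27,+18], [-81,+54]; each is 3× the previous.
step 5: [-113,75] + [-243,+162] → [-356,237]
step 6: [-356,237] + [-729,+486] → [-1085,723]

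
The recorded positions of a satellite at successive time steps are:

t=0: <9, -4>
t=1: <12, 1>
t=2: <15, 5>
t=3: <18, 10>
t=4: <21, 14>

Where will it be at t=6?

<27, 23>

Differencing gives <+3, +5>, <+3, +4>, <+3, +5>, <+3, +4>. This is the pattern <+3, +5>, <+3, +4> repeated.
step 5: apply <+3, +5> → <24, 19>
step 6: apply <+3, +4> → <27, 23>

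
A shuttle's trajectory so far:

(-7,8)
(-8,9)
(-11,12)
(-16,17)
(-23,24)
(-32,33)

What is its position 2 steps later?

Successive displacements: (-1,+1), (-3,+3), (-5,+5), (-7,+7), (-9,+9) — each changes by (-2,+2).
step 6: (-32,33) + (-11,+11) → (-43,44)
step 7: (-43,44) + (-13,+13) → (-56,57)

(-56,57)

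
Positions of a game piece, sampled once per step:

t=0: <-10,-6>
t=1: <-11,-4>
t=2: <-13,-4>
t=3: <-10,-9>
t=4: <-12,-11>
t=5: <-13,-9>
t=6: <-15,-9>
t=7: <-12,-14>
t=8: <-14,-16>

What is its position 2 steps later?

<-17,-14>

The moves between consecutive positions are <-1,+2>, <-2,+0>, <+3,-5>, <-2,-2>, <-1,+2>, <-2,+0>, <+3,-5>, <-2,-2>; they repeat the 4-cycle [<-1,+2>, <-2,+0>, <+3,-5>, <-2,-2>].
step 9: apply <-1,+2> → <-15,-14>
step 10: apply <-2,+0> → <-17,-14>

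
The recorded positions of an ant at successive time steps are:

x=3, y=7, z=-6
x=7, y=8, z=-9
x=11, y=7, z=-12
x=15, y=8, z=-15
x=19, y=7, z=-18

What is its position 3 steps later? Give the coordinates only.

The x coordinate changes by +4 each step, so at step 7 it is 3 + 7·(4) = 31.
The y coordinate repeats the cycle [7, 8] with period 2; step 7 mod 2 = 1, giving 8.
The z coordinate changes by -3 each step, so at step 7 it is -6 + 7·(-3) = -27.

x=31, y=8, z=-27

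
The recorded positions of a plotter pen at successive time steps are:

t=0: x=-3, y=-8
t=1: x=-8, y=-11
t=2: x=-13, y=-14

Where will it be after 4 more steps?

Each step adds (-5, -3) to the position.
step 3: x=-13, y=-14 + (-5, -3) → x=-18, y=-17
step 4: x=-18, y=-17 + (-5, -3) → x=-23, y=-20
step 5: x=-23, y=-20 + (-5, -3) → x=-28, y=-23
step 6: x=-28, y=-23 + (-5, -3) → x=-33, y=-26

x=-33, y=-26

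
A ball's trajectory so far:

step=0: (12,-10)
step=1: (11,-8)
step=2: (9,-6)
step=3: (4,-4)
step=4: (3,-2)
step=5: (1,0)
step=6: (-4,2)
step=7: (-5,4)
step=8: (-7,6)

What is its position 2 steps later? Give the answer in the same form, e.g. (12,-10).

Differencing gives (-1,+2), (-2,+2), (-5,+2), (-1,+2), (-2,+2), (-5,+2), (-1,+2), (-2,+2). This is the pattern (-1,+2), (-2,+2), (-5,+2) repeated.
step 9: apply (-5,+2) → (-12,8)
step 10: apply (-1,+2) → (-13,10)

(-13,10)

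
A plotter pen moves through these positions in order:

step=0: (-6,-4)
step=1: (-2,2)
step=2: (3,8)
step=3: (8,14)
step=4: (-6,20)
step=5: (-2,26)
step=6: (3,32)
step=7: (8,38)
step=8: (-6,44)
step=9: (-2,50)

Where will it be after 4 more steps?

(-2,74)

First: cycles through -6, -2, 3, 8 every 4 steps. Step 13 lands at position 1 of the cycle → -2.
Second: linear, +6 per step → 74 at step 13.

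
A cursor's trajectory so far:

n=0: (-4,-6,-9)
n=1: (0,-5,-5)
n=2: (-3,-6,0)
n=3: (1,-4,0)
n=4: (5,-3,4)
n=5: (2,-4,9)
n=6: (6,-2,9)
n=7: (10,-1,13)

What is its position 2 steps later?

Step-to-step displacements: (+4,+1,+4), (-3,-1,+5), (+4,+2,+0), (+4,+1,+4), (-3,-1,+5), (+4,+2,+0), (+4,+1,+4) — a repeating cycle of length 3.
step 8: apply (-3,-1,+5) → (7,-2,18)
step 9: apply (+4,+2,+0) → (11,0,18)

(11,0,18)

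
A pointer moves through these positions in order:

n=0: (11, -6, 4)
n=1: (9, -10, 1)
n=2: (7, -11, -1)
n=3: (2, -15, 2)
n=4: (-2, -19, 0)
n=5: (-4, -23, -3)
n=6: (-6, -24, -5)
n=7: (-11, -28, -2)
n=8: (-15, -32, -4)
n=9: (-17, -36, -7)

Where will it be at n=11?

Differencing gives (-2, -4, -3), (-2, -1, -2), (-5, -4, +3), (-4, -4, -2), (-2, -4, -3), (-2, -1, -2), (-5, -4, +3), (-4, -4, -2), (-2, -4, -3). This is the pattern (-2, -4, -3), (-2, -1, -2), (-5, -4, +3), (-4, -4, -2) repeated.
step 10: apply (-2, -1, -2) → (-19, -37, -9)
step 11: apply (-5, -4, +3) → (-24, -41, -6)

(-24, -41, -6)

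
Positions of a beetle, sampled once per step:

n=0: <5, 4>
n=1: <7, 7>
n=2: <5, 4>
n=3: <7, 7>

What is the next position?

The jumps are <+2, +3>, <-2, -3>, <+2, +3> — a geometric progression with ratio -1.
step 4: <7, 7> + <-2, -3> → <5, 4>

<5, 4>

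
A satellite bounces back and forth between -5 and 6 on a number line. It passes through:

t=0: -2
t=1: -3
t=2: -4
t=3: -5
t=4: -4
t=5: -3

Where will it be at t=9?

1

The value reflects between -5 and 6, moving 1 per step.
  step 6: -3 → -2
  step 7: -2 → -1
  step 8: -1 → 0
  step 9: 0 → 1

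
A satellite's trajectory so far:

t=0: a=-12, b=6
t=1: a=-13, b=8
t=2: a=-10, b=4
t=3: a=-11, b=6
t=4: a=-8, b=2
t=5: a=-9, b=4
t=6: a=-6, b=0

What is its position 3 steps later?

a=-5, b=0

Step-to-step displacements: (-1, +2), (+3, -4), (-1, +2), (+3, -4), (-1, +2), (+3, -4) — a repeating cycle of length 2.
step 7: apply (-1, +2) → a=-7, b=2
step 8: apply (+3, -4) → a=-4, b=-2
step 9: apply (-1, +2) → a=-5, b=0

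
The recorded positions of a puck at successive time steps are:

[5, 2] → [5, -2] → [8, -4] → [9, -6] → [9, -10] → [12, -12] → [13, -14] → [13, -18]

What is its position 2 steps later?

[17, -22]

The moves between consecutive positions are [+0, -4], [+3, -2], [+1, -2], [+0, -4], [+3, -2], [+1, -2], [+0, -4]; they repeat the 3-cycle [[+0, -4], [+3, -2], [+1, -2]].
step 8: apply [+3, -2] → [16, -20]
step 9: apply [+1, -2] → [17, -22]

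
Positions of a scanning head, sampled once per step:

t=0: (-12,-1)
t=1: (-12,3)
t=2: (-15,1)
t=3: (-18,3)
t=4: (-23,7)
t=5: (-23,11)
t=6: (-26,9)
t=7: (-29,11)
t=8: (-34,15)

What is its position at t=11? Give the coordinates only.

The moves between consecutive positions are (+0,+4), (-3,-2), (-3,+2), (-5,+4), (+0,+4), (-3,-2), (-3,+2), (-5,+4); they repeat the 4-cycle [(+0,+4), (-3,-2), (-3,+2), (-5,+4)].
step 9: apply (+0,+4) → (-34,19)
step 10: apply (-3,-2) → (-37,17)
step 11: apply (-3,+2) → (-40,19)

(-40,19)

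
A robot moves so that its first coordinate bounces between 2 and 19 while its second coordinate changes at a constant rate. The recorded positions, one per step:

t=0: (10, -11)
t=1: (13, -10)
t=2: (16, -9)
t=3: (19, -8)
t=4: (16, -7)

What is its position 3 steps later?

The first coordinate travels 3 per step and bounces off the walls at 2 and 19.
  step 5: 16 → 13
  step 6: 13 → 10
  step 7: 10 → 7
The second coordinate changes by +1 each step: at step 7 it is -4.

(7, -4)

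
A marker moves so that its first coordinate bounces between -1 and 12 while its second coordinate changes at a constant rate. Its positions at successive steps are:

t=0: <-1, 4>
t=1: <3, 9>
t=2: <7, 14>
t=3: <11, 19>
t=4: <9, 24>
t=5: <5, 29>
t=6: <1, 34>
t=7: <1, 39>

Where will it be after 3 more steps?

The first coordinate travels 4 per step and bounces off the walls at -1 and 12.
  step 8: 1 → 5
  step 9: 5 → 9
  step 10: 9 → 11
The second coordinate changes by +5 each step: at step 10 it is 54.

<11, 54>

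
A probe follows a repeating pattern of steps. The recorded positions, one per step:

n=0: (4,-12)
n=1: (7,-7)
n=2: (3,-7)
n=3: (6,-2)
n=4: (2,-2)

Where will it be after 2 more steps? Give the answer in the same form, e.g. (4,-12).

The moves between consecutive positions are (+3,+5), (-4,+0), (+3,+5), (-4,+0); they repeat the 2-cycle [(+3,+5), (-4,+0)].
step 5: apply (+3,+5) → (5,3)
step 6: apply (-4,+0) → (1,3)

(1,3)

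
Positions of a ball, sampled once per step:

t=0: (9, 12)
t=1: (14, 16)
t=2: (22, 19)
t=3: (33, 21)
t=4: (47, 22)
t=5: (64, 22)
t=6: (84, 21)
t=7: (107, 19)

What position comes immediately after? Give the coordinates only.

Taking differences between consecutive positions: (+5, +4), (+8, +3), (+11, +2), (+14, +1), (+17, +0), (+20, -1), (+23, -2). These grow by (+3, -1) each step.
step 8: (107, 19) + (+26, -3) → (133, 16)

(133, 16)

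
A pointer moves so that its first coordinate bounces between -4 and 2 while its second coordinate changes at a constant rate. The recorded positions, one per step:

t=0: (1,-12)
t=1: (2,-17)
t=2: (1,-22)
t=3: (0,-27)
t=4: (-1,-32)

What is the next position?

The first coordinate reflects between -4 and 2, moving 1 per step.
  step 5: -1 → -2
The second coordinate changes by -5 each step: at step 5 it is -37.

(-2,-37)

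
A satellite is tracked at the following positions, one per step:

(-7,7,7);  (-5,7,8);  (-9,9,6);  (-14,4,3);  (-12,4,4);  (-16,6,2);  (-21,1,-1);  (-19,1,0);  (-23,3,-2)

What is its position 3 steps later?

(-30,0,-6)

Step-to-step displacements: (+2,+0,+1), (-4,+2,-2), (-5,-5,-3), (+2,+0,+1), (-4,+2,-2), (-5,-5,-3), (+2,+0,+1), (-4,+2,-2) — a repeating cycle of length 3.
step 9: apply (-5,-5,-3) → (-28,-2,-5)
step 10: apply (+2,+0,+1) → (-26,-2,-4)
step 11: apply (-4,+2,-2) → (-30,0,-6)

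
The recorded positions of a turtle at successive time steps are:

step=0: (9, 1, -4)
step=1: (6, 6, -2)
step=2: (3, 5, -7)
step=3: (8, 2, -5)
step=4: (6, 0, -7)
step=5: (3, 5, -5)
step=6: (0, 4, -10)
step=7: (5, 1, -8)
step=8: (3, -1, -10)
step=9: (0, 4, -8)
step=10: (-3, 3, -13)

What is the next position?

The moves between consecutive positions are (-3, +5, +2), (-3, -1, -5), (+5, -3, +2), (-2, -2, -2), (-3, +5, +2), (-3, -1, -5), (+5, -3, +2), (-2, -2, -2), (-3, +5, +2), (-3, -1, -5); they repeat the 4-cycle [(-3, +5, +2), (-3, -1, -5), (+5, -3, +2), (-2, -2, -2)].
step 11: apply (+5, -3, +2) → (2, 0, -11)

(2, 0, -11)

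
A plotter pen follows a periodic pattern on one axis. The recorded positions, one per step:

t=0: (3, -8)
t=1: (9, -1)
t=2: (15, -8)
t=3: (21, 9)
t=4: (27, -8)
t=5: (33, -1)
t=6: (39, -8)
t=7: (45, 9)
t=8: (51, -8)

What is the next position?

(57, -1)

First: linear, +6 per step → 57 at step 9.
Second: cycles through -8, -1, -8, 9 every 4 steps. Step 9 lands at position 1 of the cycle → -1.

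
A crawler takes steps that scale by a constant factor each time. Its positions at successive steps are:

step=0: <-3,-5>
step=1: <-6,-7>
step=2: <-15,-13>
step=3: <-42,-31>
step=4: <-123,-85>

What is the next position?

<-366,-247>

The jumps are <-3,-2>, <-9,-6>, <-27,-18>, <-81,-54> — a geometric progression with ratio 3.
step 5: <-123,-85> + <-243,-162> → <-366,-247>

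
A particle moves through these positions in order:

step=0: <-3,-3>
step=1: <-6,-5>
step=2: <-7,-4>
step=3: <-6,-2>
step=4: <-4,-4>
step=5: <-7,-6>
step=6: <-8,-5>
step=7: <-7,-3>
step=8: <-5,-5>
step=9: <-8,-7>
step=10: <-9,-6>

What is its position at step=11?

Differencing gives <-3,-2>, <-1,+1>, <+1,+2>, <+2,-2>, <-3,-2>, <-1,+1>, <+1,+2>, <+2,-2>, <-3,-2>, <-1,+1>. This is the pattern <-3,-2>, <-1,+1>, <+1,+2>, <+2,-2> repeated.
step 11: apply <+1,+2> → <-8,-4>

<-8,-4>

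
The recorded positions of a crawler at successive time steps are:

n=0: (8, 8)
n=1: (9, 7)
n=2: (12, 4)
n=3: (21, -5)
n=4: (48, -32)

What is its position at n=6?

(372, -356)

Step-to-step displacements: (+1, -1), (+3, -3), (+9, -9), (+27, -27); each is 3× the previous.
step 5: (48, -32) + (+81, -81) → (129, -113)
step 6: (129, -113) + (+243, -243) → (372, -356)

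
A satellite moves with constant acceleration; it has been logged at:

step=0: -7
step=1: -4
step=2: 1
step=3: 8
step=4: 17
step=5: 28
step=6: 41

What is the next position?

Successive displacements: +3, +5, +7, +9, +11, +13 — each changes by +2.
step 7: 41 + 15 → 56

56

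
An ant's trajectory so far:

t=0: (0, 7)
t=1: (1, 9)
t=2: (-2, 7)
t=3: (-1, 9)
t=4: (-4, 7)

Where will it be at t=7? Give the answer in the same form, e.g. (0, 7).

(-5, 9)

The moves between consecutive positions are (+1, +2), (-3, -2), (+1, +2), (-3, -2); they repeat the 2-cycle [(+1, +2), (-3, -2)].
step 5: apply (+1, +2) → (-3, 9)
step 6: apply (-3, -2) → (-6, 7)
step 7: apply (+1, +2) → (-5, 9)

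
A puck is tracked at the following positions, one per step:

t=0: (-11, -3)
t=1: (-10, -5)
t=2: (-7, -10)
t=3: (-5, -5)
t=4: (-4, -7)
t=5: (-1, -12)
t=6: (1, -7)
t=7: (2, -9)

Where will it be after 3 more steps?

Step-to-step displacements: (+1, -2), (+3, -5), (+2, +5), (+1, -2), (+3, -5), (+2, +5), (+1, -2) — a repeating cycle of length 3.
step 8: apply (+3, -5) → (5, -14)
step 9: apply (+2, +5) → (7, -9)
step 10: apply (+1, -2) → (8, -11)

(8, -11)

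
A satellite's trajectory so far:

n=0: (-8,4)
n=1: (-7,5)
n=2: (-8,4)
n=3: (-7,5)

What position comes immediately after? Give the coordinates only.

Step-to-step displacements: (+1,+1), (-1,-1), (+1,+1); each is -1× the previous.
step 4: (-7,5) + (-1,-1) → (-8,4)

(-8,4)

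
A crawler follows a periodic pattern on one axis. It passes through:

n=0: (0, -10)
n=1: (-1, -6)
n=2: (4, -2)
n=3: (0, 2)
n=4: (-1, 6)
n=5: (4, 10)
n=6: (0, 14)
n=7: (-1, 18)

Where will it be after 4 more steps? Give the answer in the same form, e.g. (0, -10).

(4, 34)

The first coordinate repeats the cycle [0, -1, 4] with period 3; step 11 mod 3 = 2, giving 4.
The second coordinate changes by +4 each step, so at step 11 it is -10 + 11·(4) = 34.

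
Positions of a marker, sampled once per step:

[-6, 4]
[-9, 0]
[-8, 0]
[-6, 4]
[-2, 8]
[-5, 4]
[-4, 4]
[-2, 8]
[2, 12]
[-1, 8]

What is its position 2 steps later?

[2, 12]

Differencing gives [-3, -4], [+1, +0], [+2, +4], [+4, +4], [-3, -4], [+1, +0], [+2, +4], [+4, +4], [-3, -4]. This is the pattern [-3, -4], [+1, +0], [+2, +4], [+4, +4] repeated.
step 10: apply [+1, +0] → [0, 8]
step 11: apply [+2, +4] → [2, 12]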